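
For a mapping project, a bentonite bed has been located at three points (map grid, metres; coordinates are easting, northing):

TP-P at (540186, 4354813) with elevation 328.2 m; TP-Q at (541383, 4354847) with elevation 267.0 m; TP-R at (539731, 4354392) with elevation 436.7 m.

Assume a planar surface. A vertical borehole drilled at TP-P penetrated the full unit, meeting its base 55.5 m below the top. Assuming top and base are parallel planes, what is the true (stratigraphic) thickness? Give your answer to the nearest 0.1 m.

Two edge vectors: TP-P→TP-Q = (1197, 34, -61.2), TP-P→TP-R = (-455, -421, 108.5).
Normal n = (TP-P→TP-Q) × (TP-P→TP-R) = (-22076.2, -102028.5, -488467).
So ∂z/∂easting = −n_x/n_z = −0.04519 and ∂z/∂northing = −n_y/n_z = −0.20887.
|∇z| = √(a²+b²) = 0.21371, so dip δ = arctan(0.21371) = 12.06°.
True thickness = vertical thickness × cos δ = 55.5 × cos 12.06° = 54.3 m.

54.3 m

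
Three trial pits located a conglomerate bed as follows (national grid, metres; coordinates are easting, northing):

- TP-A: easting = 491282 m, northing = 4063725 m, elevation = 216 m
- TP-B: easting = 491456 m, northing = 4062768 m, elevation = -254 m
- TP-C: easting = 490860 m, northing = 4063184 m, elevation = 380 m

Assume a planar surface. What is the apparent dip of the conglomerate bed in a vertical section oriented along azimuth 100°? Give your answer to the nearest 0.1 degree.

41.1°

Let the plane be z = a·easting + b·northing + c.
TP-B−TP-A: 174a − 957b = −470;  TP-C−TP-A: −422a − 541b = 164.
Solving gives a = −0.82576, b = 0.34098.
Unit vector along 100° is (sin 100°, cos 100°) = (0.9848, -0.1736).
Slope in that direction = a·(0.9848) + b·(-0.1736) = −0.87242.
Apparent dip = arctan|0.87242| = 41.1° (true dip is 41.8°, so apparent ≤ true as expected).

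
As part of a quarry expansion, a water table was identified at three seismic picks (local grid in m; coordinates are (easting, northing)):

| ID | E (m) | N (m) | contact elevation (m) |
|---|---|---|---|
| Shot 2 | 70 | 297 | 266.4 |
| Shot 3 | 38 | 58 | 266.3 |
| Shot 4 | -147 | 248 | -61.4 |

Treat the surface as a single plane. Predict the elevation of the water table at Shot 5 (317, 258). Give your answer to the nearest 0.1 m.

659.2 m

Two edge vectors: Shot 2→Shot 3 = (-32, -239, -0.1), Shot 2→Shot 4 = (-217, -49, -327.8).
Normal n = (Shot 2→Shot 3) × (Shot 2→Shot 4) = (78339.3, -10467.9, -50295).
So ∂z/∂E = −n_x/n_z = 1.55760 and ∂z/∂N = −n_y/n_z = −0.20813.
Intercept c from Shot 2: 266.4 − 109.03 + 61.81 = 219.18.
At (317, 258): z = 493.8 − 53.7 + 219.18 = 659.2 m.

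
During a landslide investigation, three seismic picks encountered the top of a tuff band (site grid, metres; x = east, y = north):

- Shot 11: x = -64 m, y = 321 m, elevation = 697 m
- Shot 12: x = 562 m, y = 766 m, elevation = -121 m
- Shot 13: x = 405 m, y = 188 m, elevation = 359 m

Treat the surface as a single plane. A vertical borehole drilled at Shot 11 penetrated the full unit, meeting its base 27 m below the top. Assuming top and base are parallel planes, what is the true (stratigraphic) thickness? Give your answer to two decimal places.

Two edge vectors: Shot 11→Shot 12 = (626, 445, -818), Shot 11→Shot 13 = (469, -133, -338).
Normal n = (Shot 11→Shot 12) × (Shot 11→Shot 13) = (-259204, -172054, -291963).
So ∂z/∂x = −n_x/n_z = −0.88780 and ∂z/∂y = −n_y/n_z = −0.58930.
|∇z| = √(a²+b²) = 1.06558, so dip δ = arctan(1.06558) = 46.82°.
True thickness = vertical thickness × cos δ = 27 × cos 46.82° = 18.48 m.

18.48 m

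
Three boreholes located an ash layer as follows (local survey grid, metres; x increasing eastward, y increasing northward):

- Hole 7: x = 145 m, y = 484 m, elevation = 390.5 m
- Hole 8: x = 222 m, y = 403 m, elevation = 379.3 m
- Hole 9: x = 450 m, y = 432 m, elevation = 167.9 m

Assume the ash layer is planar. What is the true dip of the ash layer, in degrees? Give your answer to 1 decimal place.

Let the plane be z = a·x + b·y + c.
Hole 8−Hole 7: 77a − 81b = −11.2;  Hole 9−Hole 7: 305a − 52b = −222.6.
Solving gives a = −0.84287, b = −0.66297.
Gradient magnitude |∇z| = √(a² + b²) = √(0.71043 + 0.43953) = 1.07236.
True dip = arctan(1.07236) = 47.0°, dipping toward NE (azimuth ≈ 052°).

47.0°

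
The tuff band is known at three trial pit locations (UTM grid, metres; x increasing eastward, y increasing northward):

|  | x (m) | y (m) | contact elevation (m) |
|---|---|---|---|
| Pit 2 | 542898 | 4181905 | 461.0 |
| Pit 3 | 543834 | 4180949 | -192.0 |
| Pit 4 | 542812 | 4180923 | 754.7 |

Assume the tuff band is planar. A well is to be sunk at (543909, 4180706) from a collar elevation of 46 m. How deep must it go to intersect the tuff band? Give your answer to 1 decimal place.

Let the plane be z = a·x + b·y + c.
Pit 3−Pit 2: 936a − 956b = −653;  Pit 4−Pit 2: −86a − 982b = 293.7.
Solving gives a = −0.920763595, b = −0.218446365.
Then c = 461 − a·542898 − b·4181905 = 1413863.66.
At (543909, 4180706): z_contact = −500811.61 − 913260.03 + 1413863.66 = -207.97 m.
Depth below ground = 46 − (-207.97) = 254.0 m.

254.0 m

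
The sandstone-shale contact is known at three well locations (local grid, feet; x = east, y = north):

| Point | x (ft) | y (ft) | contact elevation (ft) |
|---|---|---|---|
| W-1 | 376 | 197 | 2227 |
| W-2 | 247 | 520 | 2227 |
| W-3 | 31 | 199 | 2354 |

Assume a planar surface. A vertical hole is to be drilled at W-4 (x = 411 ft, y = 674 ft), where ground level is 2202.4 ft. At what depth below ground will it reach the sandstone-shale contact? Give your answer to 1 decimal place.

Two edge vectors: W-1→W-2 = (-129, 323, 0), W-1→W-3 = (-345, 2, 127).
Normal n = (W-1→W-2) × (W-1→W-3) = (41021, 16383, 111177).
So ∂z/∂x = −n_x/n_z = −0.36897 and ∂z/∂y = −n_y/n_z = −0.14736.
Intercept c from W-1: 2227 + 138.73 + 29.03 = 2394.76.
At (411, 674): z_contact = −151.65 − 99.32 + 2394.76 = 2143.80 ft.
Depth below ground = 2202.4 − 2143.80 = 58.6 ft.

58.6 ft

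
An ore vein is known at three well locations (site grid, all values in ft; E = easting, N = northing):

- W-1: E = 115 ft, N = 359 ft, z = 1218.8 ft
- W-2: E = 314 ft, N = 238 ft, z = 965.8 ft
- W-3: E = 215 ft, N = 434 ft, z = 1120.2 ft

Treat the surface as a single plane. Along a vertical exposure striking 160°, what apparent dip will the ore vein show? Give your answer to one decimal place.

30.5°

Two edge vectors: W-1→W-2 = (199, -121, -253), W-1→W-3 = (100, 75, -98.6).
Normal n = (W-1→W-2) × (W-1→W-3) = (30905.6, -5678.6, 27025).
So ∂z/∂E = −n_x/n_z = −1.14359 and ∂z/∂N = −n_y/n_z = 0.21012.
Unit vector along 160° is (sin 160°, cos 160°) = (0.3420, -0.9397).
Slope in that direction = a·(0.3420) + b·(-0.9397) = −0.58858.
Apparent dip = arctan|0.58858| = 30.5° (true dip is 49.3°, so apparent ≤ true as expected).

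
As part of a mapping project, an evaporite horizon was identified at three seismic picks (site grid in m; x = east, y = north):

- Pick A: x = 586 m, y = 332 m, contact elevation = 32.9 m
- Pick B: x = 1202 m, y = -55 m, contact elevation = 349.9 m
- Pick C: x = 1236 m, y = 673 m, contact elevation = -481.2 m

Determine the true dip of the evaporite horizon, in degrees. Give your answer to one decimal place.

Let the plane be z = a·x + b·y + c.
Pick B−Pick A: 616a − 387b = 317;  Pick C−Pick A: 650a + 341b = −514.1.
Solving gives a = −0.19683, b = −1.13243.
Gradient magnitude |∇z| = √(a² + b²) = √(0.03874 + 1.28239) = 1.14941.
True dip = arctan(1.14941) = 49.0°, dipping toward N (azimuth ≈ 010°).

49.0°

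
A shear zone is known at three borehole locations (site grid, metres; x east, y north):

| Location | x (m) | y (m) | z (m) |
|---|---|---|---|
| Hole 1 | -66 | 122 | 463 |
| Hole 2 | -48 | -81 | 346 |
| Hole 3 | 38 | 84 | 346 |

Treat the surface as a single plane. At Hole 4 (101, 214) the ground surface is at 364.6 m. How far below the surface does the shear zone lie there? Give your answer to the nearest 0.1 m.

14.1 m

Two edge vectors: Hole 1→Hole 2 = (18, -203, -117), Hole 1→Hole 3 = (104, -38, -117).
Normal n = (Hole 1→Hole 2) × (Hole 1→Hole 3) = (19305, -10062, 20428).
So ∂z/∂x = −n_x/n_z = −0.94503 and ∂z/∂y = −n_y/n_z = 0.49256.
Intercept c from Hole 1: 463 − 62.37 − 60.09 = 340.54.
At (101, 214): z_contact = −95.45 + 105.41 + 340.54 = 350.50 m.
Depth below ground = 364.6 − 350.50 = 14.1 m.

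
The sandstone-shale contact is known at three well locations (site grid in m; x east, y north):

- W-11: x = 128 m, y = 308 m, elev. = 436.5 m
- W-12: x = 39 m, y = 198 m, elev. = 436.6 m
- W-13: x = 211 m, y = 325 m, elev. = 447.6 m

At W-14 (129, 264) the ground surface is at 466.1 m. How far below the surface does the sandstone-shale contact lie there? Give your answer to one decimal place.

23.7 m

Let the plane be z = a·x + b·y + c.
W-12−W-11: −89a − 110b = 0.1;  W-13−W-11: 83a + 17b = 11.1.
Solving gives a = 0.16052, b = −0.13079.
Then c = 436.5 − a·128 − b·308 = 456.24.
At (129, 264): z_contact = 20.71 − 34.53 + 456.24 = 442.42 m.
Depth below ground = 466.1 − 442.42 = 23.7 m.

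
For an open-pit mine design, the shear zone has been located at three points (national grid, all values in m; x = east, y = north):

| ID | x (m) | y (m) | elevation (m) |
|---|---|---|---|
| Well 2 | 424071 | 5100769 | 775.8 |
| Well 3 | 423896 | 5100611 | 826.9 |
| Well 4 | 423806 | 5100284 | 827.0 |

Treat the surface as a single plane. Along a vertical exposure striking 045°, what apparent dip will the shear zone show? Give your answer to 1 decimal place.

11.3°

Two edge vectors: Well 2→Well 3 = (-175, -158, 51.1), Well 2→Well 4 = (-265, -485, 51.2).
Normal n = (Well 2→Well 3) × (Well 2→Well 4) = (16693.9, -4581.5, 43005).
So ∂z/∂x = −n_x/n_z = −0.38819 and ∂z/∂y = −n_y/n_z = 0.10653.
Unit vector along 045° is (sin 45°, cos 45°) = (0.7071, 0.7071).
Slope in that direction = a·(0.7071) + b·(0.7071) = −0.19916.
Apparent dip = arctan|0.19916| = 11.3° (true dip is 21.9°, so apparent ≤ true as expected).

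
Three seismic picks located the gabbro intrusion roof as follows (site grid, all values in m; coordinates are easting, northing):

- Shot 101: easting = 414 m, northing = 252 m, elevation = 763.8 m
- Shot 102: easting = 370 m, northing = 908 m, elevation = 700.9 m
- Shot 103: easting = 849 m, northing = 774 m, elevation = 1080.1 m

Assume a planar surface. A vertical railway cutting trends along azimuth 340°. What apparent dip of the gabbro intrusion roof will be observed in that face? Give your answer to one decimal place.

17.1°

Let the plane be z = a·easting + b·northing + c.
Shot 102−Shot 101: −44a + 656b = −62.9;  Shot 103−Shot 101: 435a + 522b = 316.3.
Solving gives a = 0.77945, b = −0.04360.
Unit vector along 340° is (sin 340°, cos 340°) = (-0.3420, 0.9397).
Slope in that direction = a·(-0.3420) + b·(0.9397) = −0.30756.
Apparent dip = arctan|0.30756| = 17.1° (true dip is 38.0°, so apparent ≤ true as expected).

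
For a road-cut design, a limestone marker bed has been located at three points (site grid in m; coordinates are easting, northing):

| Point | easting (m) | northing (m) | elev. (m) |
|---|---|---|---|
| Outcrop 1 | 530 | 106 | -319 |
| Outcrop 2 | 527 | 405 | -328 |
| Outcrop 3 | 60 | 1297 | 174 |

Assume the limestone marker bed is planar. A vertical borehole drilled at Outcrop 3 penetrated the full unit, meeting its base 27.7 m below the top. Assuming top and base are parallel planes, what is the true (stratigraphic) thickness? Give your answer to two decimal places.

18.13 m

Two edge vectors: Outcrop 1→Outcrop 2 = (-3, 299, -9), Outcrop 1→Outcrop 3 = (-470, 1191, 493).
Normal n = (Outcrop 1→Outcrop 2) × (Outcrop 1→Outcrop 3) = (158126, 5709, 136957).
So ∂z/∂easting = −n_x/n_z = −1.15457 and ∂z/∂northing = −n_y/n_z = −0.04168.
|∇z| = √(a²+b²) = 1.15532, so dip δ = arctan(1.15532) = 49.12°.
True thickness = vertical thickness × cos δ = 27.7 × cos 49.12° = 18.13 m.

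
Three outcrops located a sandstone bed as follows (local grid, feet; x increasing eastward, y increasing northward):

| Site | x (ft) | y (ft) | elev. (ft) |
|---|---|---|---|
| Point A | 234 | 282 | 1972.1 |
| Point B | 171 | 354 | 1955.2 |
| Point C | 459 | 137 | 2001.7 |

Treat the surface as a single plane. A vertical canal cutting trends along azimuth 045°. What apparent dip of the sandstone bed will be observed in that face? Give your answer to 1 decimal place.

12.7°

Let the plane be z = a·x + b·y + c.
Point B−Point A: −63a + 72b = −16.9;  Point C−Point A: 225a − 145b = 29.6.
Solving gives a = −0.04519, b = −0.27427.
Unit vector along 045° is (sin 45°, cos 45°) = (0.7071, 0.7071).
Slope in that direction = a·(0.7071) + b·(0.7071) = −0.22589.
Apparent dip = arctan|0.22589| = 12.7° (true dip is 15.5°, so apparent ≤ true as expected).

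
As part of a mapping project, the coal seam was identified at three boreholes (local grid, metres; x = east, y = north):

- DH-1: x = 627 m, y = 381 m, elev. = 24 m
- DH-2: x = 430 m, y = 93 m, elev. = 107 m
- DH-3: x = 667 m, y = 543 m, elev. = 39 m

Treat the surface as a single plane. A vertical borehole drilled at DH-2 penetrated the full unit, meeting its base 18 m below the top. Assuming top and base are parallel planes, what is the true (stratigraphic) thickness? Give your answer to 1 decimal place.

Let the plane be z = a·x + b·y + c.
DH-2−DH-1: −197a − 288b = 83;  DH-3−DH-1: 40a + 162b = 15.
Solving gives a = −0.87114, b = 0.30769.
|∇z| = √(a²+b²) = 0.92388, so dip δ = arctan(0.92388) = 42.73°.
True thickness = vertical thickness × cos δ = 18 × cos 42.73° = 13.2 m.

13.2 m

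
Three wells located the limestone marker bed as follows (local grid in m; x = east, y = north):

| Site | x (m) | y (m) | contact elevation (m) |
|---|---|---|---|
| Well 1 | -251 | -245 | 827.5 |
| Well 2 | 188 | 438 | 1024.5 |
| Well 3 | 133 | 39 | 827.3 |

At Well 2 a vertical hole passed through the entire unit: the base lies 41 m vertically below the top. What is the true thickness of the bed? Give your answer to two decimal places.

Let the plane be z = a·x + b·y + c.
Well 2−Well 1: 439a + 683b = 197;  Well 3−Well 1: 384a + 284b = −0.2.
Solving gives a = −0.40760, b = 0.55042.
|∇z| = √(a²+b²) = 0.68491, so dip δ = arctan(0.68491) = 34.41°.
True thickness = vertical thickness × cos δ = 41 × cos 34.41° = 33.83 m.

33.83 m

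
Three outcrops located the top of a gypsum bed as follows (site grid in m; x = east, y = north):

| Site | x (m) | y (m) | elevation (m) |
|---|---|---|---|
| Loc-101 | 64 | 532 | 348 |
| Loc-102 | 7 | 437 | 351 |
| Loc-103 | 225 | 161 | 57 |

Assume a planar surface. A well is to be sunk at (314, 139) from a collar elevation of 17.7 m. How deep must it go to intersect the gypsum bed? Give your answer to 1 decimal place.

40.7 m

Let the plane be z = a·x + b·y + c.
Loc-102−Loc-101: −57a − 95b = 3;  Loc-103−Loc-101: 161a − 371b = −291.
Solving gives a = −0.78914, b = 0.44191.
Then c = 348 − a·64 − b·532 = 163.41.
At (314, 139): z_contact = −247.79 + 61.43 + 163.41 = -22.96 m.
Depth below ground = 17.7 − (-22.96) = 40.7 m.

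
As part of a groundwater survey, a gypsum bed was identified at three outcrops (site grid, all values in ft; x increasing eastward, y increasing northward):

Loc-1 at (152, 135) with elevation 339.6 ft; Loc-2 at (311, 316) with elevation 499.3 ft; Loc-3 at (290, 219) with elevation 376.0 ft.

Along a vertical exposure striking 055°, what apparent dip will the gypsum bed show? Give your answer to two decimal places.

17.79°

Two edge vectors: Loc-1→Loc-2 = (159, 181, 159.7), Loc-1→Loc-3 = (138, 84, 36.4).
Normal n = (Loc-1→Loc-2) × (Loc-1→Loc-3) = (-6826.4, 16251, -11622).
So ∂z/∂x = −n_x/n_z = −0.58737 and ∂z/∂y = −n_y/n_z = 1.39830.
Unit vector along 055° is (sin 55°, cos 55°) = (0.8192, 0.5736).
Slope in that direction = a·(0.8192) + b·(0.5736) = 0.32089.
Apparent dip = arctan|0.32089| = 17.79° (true dip is 56.6°, so apparent ≤ true as expected).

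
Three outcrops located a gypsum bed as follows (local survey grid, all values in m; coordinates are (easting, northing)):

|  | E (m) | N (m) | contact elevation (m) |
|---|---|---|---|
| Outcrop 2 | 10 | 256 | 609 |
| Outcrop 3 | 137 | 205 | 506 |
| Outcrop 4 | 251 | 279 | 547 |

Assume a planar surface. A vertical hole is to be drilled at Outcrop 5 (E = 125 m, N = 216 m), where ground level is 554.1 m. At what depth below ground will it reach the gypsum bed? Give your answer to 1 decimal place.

31.5 m

Let the plane be z = a·E + b·N + c.
Outcrop 3−Outcrop 2: 127a − 51b = −103;  Outcrop 4−Outcrop 2: 241a + 23b = −62.
Solving gives a = −0.36359, b = 1.11419.
Then c = 609 − a·10 − b·256 = 327.40.
At (125, 216): z_contact = −45.45 + 240.66 + 327.40 = 522.62 m.
Depth below ground = 554.1 − 522.62 = 31.5 m.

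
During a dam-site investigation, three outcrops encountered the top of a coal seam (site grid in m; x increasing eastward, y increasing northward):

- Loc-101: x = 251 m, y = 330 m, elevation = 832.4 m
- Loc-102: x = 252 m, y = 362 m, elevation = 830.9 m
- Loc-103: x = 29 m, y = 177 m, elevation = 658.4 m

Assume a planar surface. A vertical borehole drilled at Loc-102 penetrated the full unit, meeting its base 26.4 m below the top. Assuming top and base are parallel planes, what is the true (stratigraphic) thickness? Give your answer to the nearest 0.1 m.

20.2 m

Two edge vectors: Loc-101→Loc-102 = (1, 32, -1.5), Loc-101→Loc-103 = (-222, -153, -174).
Normal n = (Loc-101→Loc-102) × (Loc-101→Loc-103) = (-5797.5, 507, 6951).
So ∂z/∂x = −n_x/n_z = 0.83405 and ∂z/∂y = −n_y/n_z = −0.07294.
|∇z| = √(a²+b²) = 0.83724, so dip δ = arctan(0.83724) = 39.94°.
True thickness = vertical thickness × cos δ = 26.4 × cos 39.94° = 20.2 m.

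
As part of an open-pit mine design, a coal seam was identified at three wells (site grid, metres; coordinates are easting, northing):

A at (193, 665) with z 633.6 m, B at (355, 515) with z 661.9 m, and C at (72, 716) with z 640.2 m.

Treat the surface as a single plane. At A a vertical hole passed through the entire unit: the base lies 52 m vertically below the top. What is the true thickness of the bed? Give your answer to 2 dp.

46.20 m

Let the plane be z = a·easting + b·northing + c.
B−A: 162a − 150b = 28.3;  C−A: −121a + 51b = 6.6.
Solving gives a = −0.24609, b = −0.45444.
|∇z| = √(a²+b²) = 0.51679, so dip δ = arctan(0.51679) = 27.33°.
True thickness = vertical thickness × cos δ = 52 × cos 27.33° = 46.20 m.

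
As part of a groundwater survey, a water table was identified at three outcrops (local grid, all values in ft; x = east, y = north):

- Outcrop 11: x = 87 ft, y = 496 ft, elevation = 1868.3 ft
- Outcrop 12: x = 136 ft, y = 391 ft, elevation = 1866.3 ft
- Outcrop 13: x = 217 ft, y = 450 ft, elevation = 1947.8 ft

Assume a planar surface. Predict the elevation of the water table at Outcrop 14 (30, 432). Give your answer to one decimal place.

1802.8 ft

Two edge vectors: Outcrop 11→Outcrop 12 = (49, -105, -2), Outcrop 11→Outcrop 13 = (130, -46, 79.5).
Normal n = (Outcrop 11→Outcrop 12) × (Outcrop 11→Outcrop 13) = (-8439.5, -4155.5, 11396).
So ∂z/∂x = −n_x/n_z = 0.74057 and ∂z/∂y = −n_y/n_z = 0.36465.
Intercept c from Outcrop 11: 1868.3 − 64.43 − 180.86 = 1623.01.
At (30, 432): z = 22.2 + 157.5 + 1623.01 = 1802.8 ft.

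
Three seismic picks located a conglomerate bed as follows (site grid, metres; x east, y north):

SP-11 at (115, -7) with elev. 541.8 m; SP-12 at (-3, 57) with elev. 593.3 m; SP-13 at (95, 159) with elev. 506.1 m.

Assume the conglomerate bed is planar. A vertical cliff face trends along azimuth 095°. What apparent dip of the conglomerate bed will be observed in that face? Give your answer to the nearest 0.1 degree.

29.4°

Two edge vectors: SP-11→SP-12 = (-118, 64, 51.5), SP-11→SP-13 = (-20, 166, -35.7).
Normal n = (SP-11→SP-12) × (SP-11→SP-13) = (-10833.8, -5242.6, -18308).
So ∂z/∂x = −n_x/n_z = −0.59175 and ∂z/∂y = −n_y/n_z = −0.28636.
Unit vector along 095° is (sin 95°, cos 95°) = (0.9962, -0.0872).
Slope in that direction = a·(0.9962) + b·(-0.0872) = −0.56454.
Apparent dip = arctan|0.56454| = 29.4° (true dip is 33.3°, so apparent ≤ true as expected).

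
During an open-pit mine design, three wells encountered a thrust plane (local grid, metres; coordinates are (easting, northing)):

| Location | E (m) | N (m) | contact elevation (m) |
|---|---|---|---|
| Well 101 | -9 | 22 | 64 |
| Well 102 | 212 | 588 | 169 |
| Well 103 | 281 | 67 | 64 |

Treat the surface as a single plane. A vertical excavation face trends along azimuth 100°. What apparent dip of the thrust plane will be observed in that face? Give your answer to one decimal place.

Let the plane be z = a·E + b·N + c.
Well 102−Well 101: 221a + 566b = 105;  Well 103−Well 101: 290a + 45b = 0.
Solving gives a = −0.03064, b = 0.19748.
Unit vector along 100° is (sin 100°, cos 100°) = (0.9848, -0.1736).
Slope in that direction = a·(0.9848) + b·(-0.1736) = −0.06447.
Apparent dip = arctan|0.06447| = 3.7° (true dip is 11.3°, so apparent ≤ true as expected).

3.7°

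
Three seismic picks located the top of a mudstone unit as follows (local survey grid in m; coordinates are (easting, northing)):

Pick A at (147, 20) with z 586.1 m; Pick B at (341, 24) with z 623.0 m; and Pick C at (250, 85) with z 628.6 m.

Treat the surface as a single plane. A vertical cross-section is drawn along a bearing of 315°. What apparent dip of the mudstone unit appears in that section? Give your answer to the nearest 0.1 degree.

Let the plane be z = a·E + b·N + c.
Pick B−Pick A: 194a + 4b = 36.9;  Pick C−Pick A: 103a + 65b = 42.5.
Solving gives a = 0.18269, b = 0.36435.
Unit vector along 315° is (sin 315°, cos 315°) = (-0.7071, 0.7071).
Slope in that direction = a·(-0.7071) + b·(0.7071) = 0.12845.
Apparent dip = arctan|0.12845| = 7.3° (true dip is 22.2°, so apparent ≤ true as expected).

7.3°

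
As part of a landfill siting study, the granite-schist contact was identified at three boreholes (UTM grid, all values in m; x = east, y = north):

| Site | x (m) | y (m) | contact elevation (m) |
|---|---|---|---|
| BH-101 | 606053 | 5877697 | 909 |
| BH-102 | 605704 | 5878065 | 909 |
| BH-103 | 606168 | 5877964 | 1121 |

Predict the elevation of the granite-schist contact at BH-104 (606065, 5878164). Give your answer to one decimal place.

1170.9 m

Let the plane be z = a·x + b·y + c.
BH-102−BH-101: −349a + 368b = 0;  BH-103−BH-101: 115a + 267b = 212.
Solving gives a = 0.575751090, b = 0.546024811.
Then c = 909 − a·606053 − b·5877697 = −3557395.07.
At (606065, 5878164): z = 348942.6 + 3209623.4 − 3557395.07 = 1170.9 m.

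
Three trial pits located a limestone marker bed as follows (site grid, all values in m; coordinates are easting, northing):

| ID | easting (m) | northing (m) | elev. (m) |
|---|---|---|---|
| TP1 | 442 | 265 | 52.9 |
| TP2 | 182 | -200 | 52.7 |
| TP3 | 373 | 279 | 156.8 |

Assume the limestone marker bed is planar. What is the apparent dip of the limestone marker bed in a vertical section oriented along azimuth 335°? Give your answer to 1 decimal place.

51.5°

Let the plane be z = a·easting + b·northing + c.
TP2−TP1: −260a − 465b = −0.2;  TP3−TP1: −69a + 14b = 103.9.
Solving gives a = −1.35229, b = 0.75655.
Unit vector along 335° is (sin 335°, cos 335°) = (-0.4226, 0.9063).
Slope in that direction = a·(-0.4226) + b·(0.9063) = 1.25717.
Apparent dip = arctan|1.25717| = 51.5° (true dip is 57.2°, so apparent ≤ true as expected).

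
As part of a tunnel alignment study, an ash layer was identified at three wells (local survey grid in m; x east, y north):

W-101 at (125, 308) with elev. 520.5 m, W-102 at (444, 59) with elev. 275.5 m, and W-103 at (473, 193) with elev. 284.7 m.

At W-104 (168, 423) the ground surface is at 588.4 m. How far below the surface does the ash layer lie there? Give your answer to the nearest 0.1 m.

Two edge vectors: W-101→W-102 = (319, -249, -245), W-101→W-103 = (348, -115, -235.8).
Normal n = (W-101→W-102) × (W-101→W-103) = (30539.2, -10039.8, 49967).
So ∂z/∂x = −n_x/n_z = −0.61119 and ∂z/∂y = −n_y/n_z = 0.20093.
Intercept c from W-101: 520.5 + 76.40 − 61.89 = 535.01.
At (168, 423): z_contact = −102.68 + 84.99 + 535.01 = 517.33 m.
Depth below ground = 588.4 − 517.33 = 71.1 m.

71.1 m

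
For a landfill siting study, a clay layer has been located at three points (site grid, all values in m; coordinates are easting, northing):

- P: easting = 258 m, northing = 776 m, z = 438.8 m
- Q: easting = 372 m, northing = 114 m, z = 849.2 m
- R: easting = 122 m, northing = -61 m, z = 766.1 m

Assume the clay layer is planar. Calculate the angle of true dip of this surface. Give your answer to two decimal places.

Let the plane be z = a·easting + b·northing + c.
Q−P: 114a − 662b = 410.4;  R−P: −136a − 837b = 327.3.
Solving gives a = 0.68392, b = −0.50217.
Gradient magnitude |∇z| = √(a² + b²) = √(0.46774 + 0.25217) = 0.84848.
True dip = arctan(0.84848) = 40.31°, dipping toward NW (azimuth ≈ 306°).

40.31°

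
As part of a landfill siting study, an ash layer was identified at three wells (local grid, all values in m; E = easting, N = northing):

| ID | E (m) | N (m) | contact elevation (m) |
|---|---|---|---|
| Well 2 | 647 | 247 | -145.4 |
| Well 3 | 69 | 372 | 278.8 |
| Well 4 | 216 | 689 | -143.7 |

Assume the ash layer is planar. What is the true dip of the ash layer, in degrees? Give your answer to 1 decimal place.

Two edge vectors: Well 2→Well 3 = (-578, 125, 424.2), Well 2→Well 4 = (-431, 442, 1.7).
Normal n = (Well 2→Well 3) × (Well 2→Well 4) = (-187283.9, -181847.6, -201601).
So ∂z/∂E = −n_x/n_z = −0.92898 and ∂z/∂N = −n_y/n_z = −0.90202.
Gradient magnitude |∇z| = √(a² + b²) = √(0.86301 + 0.81364) = 1.29485.
True dip = arctan(1.29485) = 52.3°, dipping toward NE (azimuth ≈ 046°).

52.3°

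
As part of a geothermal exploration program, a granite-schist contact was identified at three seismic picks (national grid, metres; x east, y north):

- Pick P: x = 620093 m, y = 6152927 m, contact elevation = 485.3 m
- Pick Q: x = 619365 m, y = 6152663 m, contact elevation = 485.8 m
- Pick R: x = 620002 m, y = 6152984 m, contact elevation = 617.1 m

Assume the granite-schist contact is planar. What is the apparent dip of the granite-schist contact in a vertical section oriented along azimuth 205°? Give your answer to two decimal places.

Let the plane be z = a·x + b·y + c.
Pick Q−Pick P: −728a − 264b = 0.5;  Pick R−Pick P: −91a + 57b = 131.8.
Solving gives a = −0.53150, b = 1.46375.
Unit vector along 205° is (sin 205°, cos 205°) = (-0.4226, -0.9063).
Slope in that direction = a·(-0.4226) + b·(-0.9063) = −1.10199.
Apparent dip = arctan|1.10199| = 47.78° (true dip is 57.3°, so apparent ≤ true as expected).

47.78°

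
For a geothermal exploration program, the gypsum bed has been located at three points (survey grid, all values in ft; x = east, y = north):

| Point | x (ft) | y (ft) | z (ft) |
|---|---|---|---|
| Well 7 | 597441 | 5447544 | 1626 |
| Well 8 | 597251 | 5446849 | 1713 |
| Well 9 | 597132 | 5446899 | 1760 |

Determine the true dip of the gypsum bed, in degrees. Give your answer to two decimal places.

21.89°

Two edge vectors: Well 7→Well 8 = (-190, -695, 87), Well 7→Well 9 = (-309, -645, 134).
Normal n = (Well 7→Well 8) × (Well 7→Well 9) = (-37015, -1423, -92205).
So ∂z/∂x = −n_x/n_z = −0.40144 and ∂z/∂y = −n_y/n_z = −0.01543.
Gradient magnitude |∇z| = √(a² + b²) = √(0.16116 + 0.00024) = 0.40174.
True dip = arctan(0.40174) = 21.89°, dipping toward E (azimuth ≈ 088°).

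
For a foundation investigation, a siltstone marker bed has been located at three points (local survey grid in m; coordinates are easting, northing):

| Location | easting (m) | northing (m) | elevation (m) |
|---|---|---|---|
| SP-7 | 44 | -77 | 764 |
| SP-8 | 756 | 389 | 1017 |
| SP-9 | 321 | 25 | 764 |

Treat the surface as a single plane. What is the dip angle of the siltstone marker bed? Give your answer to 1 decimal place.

Let the plane be z = a·easting + b·northing + c.
SP-8−SP-7: 712a + 466b = 253;  SP-9−SP-7: 277a + 102b = 0.
Solving gives a = −0.45708, b = 1.24129.
Gradient magnitude |∇z| = √(a² + b²) = √(0.20892 + 1.54081) = 1.32278.
True dip = arctan(1.32278) = 52.9°, dipping toward SSE (azimuth ≈ 160°).

52.9°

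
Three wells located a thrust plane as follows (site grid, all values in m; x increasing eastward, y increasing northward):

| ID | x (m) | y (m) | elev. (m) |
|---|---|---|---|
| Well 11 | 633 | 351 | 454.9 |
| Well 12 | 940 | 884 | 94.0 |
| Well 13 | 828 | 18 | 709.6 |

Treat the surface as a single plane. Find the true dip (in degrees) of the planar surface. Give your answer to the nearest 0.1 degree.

35.9°

Let the plane be z = a·x + b·y + c.
Well 12−Well 11: 307a + 533b = −360.9;  Well 13−Well 11: 195a − 333b = 254.7.
Solving gives a = 0.07555, b = −0.72063.
Gradient magnitude |∇z| = √(a² + b²) = √(0.00571 + 0.51930) = 0.72457.
True dip = arctan(0.72457) = 35.9°, dipping toward N (azimuth ≈ 354°).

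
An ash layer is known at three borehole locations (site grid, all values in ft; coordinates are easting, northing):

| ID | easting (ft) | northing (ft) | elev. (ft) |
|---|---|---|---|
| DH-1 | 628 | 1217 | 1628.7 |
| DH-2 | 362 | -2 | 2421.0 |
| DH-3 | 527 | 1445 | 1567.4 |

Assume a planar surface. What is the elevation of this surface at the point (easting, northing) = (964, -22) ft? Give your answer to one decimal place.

2084.5 ft

Let the plane be z = a·easting + b·northing + c.
DH-2−DH-1: −266a − 1219b = 792.3;  DH-3−DH-1: −101a + 228b = −61.3.
Solving gives a = −0.576380, b = −0.524186.
Then c = 1628.7 − a·628 − b·1217 = 2628.60.
At (964, -22): z = −555.6 + 11.5 + 2628.60 = 2084.5 ft.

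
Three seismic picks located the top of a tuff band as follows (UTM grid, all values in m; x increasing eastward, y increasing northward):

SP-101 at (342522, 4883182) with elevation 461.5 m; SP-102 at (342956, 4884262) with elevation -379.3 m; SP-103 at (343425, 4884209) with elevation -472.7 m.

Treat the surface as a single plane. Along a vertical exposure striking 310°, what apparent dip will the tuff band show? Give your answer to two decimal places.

12.36°

Let the plane be z = a·x + b·y + c.
SP-102−SP-101: 434a + 1080b = −840.8;  SP-103−SP-101: 903a + 1027b = −934.2.
Solving gives a = −0.27465, b = −0.66815.
Unit vector along 310° is (sin 310°, cos 310°) = (-0.7660, 0.6428).
Slope in that direction = a·(-0.7660) + b·(0.6428) = −0.21908.
Apparent dip = arctan|0.21908| = 12.36° (true dip is 35.8°, so apparent ≤ true as expected).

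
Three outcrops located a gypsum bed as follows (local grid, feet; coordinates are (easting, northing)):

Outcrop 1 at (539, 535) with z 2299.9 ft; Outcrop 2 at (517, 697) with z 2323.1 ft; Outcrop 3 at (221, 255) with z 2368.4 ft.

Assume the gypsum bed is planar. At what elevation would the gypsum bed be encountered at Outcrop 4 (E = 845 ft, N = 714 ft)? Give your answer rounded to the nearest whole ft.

Two edge vectors: Outcrop 1→Outcrop 2 = (-22, 162, 23.2), Outcrop 1→Outcrop 3 = (-318, -280, 68.5).
Normal n = (Outcrop 1→Outcrop 2) × (Outcrop 1→Outcrop 3) = (17593, -5870.6, 57676).
So ∂z/∂E = −n_x/n_z = −0.30503 and ∂z/∂N = −n_y/n_z = 0.10179.
Intercept c from Outcrop 1: 2299.9 + 164.41 − 54.46 = 2409.86.
At (845, 714): z = −257.8 + 72.7 + 2409.86 = 2224.8 ft.

2225 ft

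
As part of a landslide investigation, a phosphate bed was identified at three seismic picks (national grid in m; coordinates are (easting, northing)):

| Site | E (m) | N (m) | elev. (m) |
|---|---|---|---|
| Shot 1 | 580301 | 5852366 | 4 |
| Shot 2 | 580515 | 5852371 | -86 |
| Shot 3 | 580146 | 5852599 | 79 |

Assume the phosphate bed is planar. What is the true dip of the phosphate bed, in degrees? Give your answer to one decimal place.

Two edge vectors: Shot 1→Shot 2 = (214, 5, -90), Shot 1→Shot 3 = (-155, 233, 75).
Normal n = (Shot 1→Shot 2) × (Shot 1→Shot 3) = (21345, -2100, 50637).
So ∂z/∂E = −n_x/n_z = −0.42153 and ∂z/∂N = −n_y/n_z = 0.04147.
Gradient magnitude |∇z| = √(a² + b²) = √(0.17769 + 0.00172) = 0.42356.
True dip = arctan(0.42356) = 23.0°, dipping toward E (azimuth ≈ 096°).

23.0°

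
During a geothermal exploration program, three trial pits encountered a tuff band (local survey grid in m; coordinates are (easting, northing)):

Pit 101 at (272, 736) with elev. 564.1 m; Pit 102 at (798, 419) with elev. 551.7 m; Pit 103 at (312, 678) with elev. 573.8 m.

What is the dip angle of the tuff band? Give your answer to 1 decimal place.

20.8°

Two edge vectors: Pit 101→Pit 102 = (526, -317, -12.4), Pit 101→Pit 103 = (40, -58, 9.7).
Normal n = (Pit 101→Pit 102) × (Pit 101→Pit 103) = (-3794.1, -5598.2, -17828).
So ∂z/∂E = −n_x/n_z = −0.21282 and ∂z/∂N = −n_y/n_z = −0.31401.
Gradient magnitude |∇z| = √(a² + b²) = √(0.04529 + 0.09860) = 0.37933.
True dip = arctan(0.37933) = 20.8°, dipping toward NE (azimuth ≈ 034°).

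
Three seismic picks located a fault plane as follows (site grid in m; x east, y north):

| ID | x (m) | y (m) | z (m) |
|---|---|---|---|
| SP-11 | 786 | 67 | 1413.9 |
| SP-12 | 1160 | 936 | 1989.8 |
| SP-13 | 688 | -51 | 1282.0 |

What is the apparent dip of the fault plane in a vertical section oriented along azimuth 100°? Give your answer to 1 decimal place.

Two edge vectors: SP-11→SP-12 = (374, 869, 575.9), SP-11→SP-13 = (-98, -118, -131.9).
Normal n = (SP-11→SP-12) × (SP-11→SP-13) = (-46664.9, -7107.6, 41030).
So ∂z/∂x = −n_x/n_z = 1.13734 and ∂z/∂y = −n_y/n_z = 0.17323.
Unit vector along 100° is (sin 100°, cos 100°) = (0.9848, -0.1736).
Slope in that direction = a·(0.9848) + b·(-0.1736) = 1.08998.
Apparent dip = arctan|1.08998| = 47.5° (true dip is 49.0°, so apparent ≤ true as expected).

47.5°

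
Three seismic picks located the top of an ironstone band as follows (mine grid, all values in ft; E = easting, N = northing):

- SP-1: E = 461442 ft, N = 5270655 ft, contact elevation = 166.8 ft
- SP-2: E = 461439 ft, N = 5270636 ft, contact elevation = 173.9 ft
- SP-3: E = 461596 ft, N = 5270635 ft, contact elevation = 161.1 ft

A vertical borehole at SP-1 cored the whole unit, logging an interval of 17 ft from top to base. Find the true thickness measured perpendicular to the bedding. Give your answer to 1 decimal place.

Let the plane be z = a·E + b·N + c.
SP-2−SP-1: −3a − 19b = 7.1;  SP-3−SP-1: 154a − 20b = −5.7.
Solving gives a = −0.08382, b = −0.36045.
|∇z| = √(a²+b²) = 0.37007, so dip δ = arctan(0.37007) = 20.31°.
True thickness = vertical thickness × cos δ = 17 × cos 20.31° = 15.9 ft.

15.9 ft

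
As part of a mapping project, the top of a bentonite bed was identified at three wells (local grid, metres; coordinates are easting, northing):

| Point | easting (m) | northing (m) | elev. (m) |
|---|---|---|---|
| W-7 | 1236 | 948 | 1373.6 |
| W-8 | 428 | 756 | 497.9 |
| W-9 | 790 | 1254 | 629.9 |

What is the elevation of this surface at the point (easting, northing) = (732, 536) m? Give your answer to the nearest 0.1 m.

1012.0 m

Let the plane be z = a·easting + b·northing + c.
W-8−W-7: −808a − 192b = −875.7;  W-9−W-7: −446a + 306b = −743.7.
Solving gives a = 1.233942, b = −0.631902.
Then c = 1373.6 − a·1236 − b·948 = 447.49.
At (732, 536): z = 903.2 − 338.7 + 447.49 = 1012.0 m.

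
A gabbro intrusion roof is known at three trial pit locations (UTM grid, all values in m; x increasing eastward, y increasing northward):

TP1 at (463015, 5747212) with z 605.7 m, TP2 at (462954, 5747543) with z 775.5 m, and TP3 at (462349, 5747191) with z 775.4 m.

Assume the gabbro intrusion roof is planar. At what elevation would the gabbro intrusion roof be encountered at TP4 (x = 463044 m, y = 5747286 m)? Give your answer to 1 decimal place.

632.2 m

Two edge vectors: TP1→TP2 = (-61, 331, 169.8), TP1→TP3 = (-666, -21, 169.7).
Normal n = (TP1→TP2) × (TP1→TP3) = (59736.5, -102735.1, 221727).
So ∂z/∂x = −n_x/n_z = −0.269414641 and ∂z/∂y = −n_y/n_z = 0.463340504.
Intercept c from TP1: 605.7 + 124743.02 − 2662916.11 = −2537567.39.
At (463044, 5747286): z = −124750.8 + 2662950.4 − 2537567.39 = 632.2 m.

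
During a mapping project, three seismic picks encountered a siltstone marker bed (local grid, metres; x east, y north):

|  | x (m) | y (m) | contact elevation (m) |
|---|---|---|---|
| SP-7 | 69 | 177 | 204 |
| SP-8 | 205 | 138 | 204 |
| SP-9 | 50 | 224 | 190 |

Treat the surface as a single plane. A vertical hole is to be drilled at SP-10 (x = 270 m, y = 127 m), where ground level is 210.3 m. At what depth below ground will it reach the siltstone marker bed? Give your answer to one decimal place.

Let the plane be z = a·x + b·y + c.
SP-8−SP-7: 136a − 39b = 0;  SP-9−SP-7: −19a + 47b = −14.
Solving gives a = −0.09662, b = −0.33693.
Then c = 204 − a·69 − b·177 = 270.30.
At (270, 127): z_contact = −26.09 − 42.79 + 270.30 = 201.43 m.
Depth below ground = 210.3 − 201.43 = 8.9 m.

8.9 m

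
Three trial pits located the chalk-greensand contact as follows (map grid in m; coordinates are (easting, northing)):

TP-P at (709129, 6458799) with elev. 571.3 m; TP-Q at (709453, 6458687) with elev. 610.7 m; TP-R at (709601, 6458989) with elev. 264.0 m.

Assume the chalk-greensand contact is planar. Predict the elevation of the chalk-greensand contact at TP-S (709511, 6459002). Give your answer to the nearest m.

Let the plane be z = a·E + b·N + c.
TP-Q−TP-P: 324a − 112b = 39.4;  TP-R−TP-P: 472a + 190b = −307.3.
Solving gives a = −0.23536671, b = −1.03266797.
Then c = 571.3 − a·709129 − b·6458799 = 6837271.52.
At (709511, 6459002): z = −166995.3 − 6670004.5 + 6837271.52 = 271.8 m.

272 m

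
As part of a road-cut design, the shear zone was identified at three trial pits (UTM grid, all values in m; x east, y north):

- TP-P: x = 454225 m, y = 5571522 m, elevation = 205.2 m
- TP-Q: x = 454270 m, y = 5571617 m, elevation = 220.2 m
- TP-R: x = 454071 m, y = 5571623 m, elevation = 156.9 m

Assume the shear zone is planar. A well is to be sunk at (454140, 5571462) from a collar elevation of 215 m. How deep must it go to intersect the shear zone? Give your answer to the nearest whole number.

Let the plane be z = a·x + b·y + c.
TP-Q−TP-P: 45a + 95b = 15;  TP-R−TP-P: −154a + 101b = −48.3.
Solving gives a = 0.31830508, b = 0.00711864.
Then c = 205.2 − a·454225 − b·5571522 = −184038.61.
At (454140, 5571462): z_contact = 144555.1 + 39661.3 − 184038.61 = 177.7 m.
Depth below ground = 215 − 177.7 = 37 m.

37 m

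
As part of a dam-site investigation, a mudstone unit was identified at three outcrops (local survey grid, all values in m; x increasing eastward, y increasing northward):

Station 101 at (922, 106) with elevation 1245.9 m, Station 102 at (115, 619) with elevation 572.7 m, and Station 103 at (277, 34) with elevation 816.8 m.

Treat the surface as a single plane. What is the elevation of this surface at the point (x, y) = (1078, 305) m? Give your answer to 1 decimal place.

1308.6 m

Let the plane be z = a·x + b·y + c.
Station 102−Station 101: −807a + 513b = −673.2;  Station 103−Station 101: −645a − 72b = −429.1.
Solving gives a = 0.690505, b = −0.226048.
Then c = 1245.9 − a·922 − b·106 = 633.22.
At (1078, 305): z = 744.4 − 68.9 + 633.22 = 1308.6 m.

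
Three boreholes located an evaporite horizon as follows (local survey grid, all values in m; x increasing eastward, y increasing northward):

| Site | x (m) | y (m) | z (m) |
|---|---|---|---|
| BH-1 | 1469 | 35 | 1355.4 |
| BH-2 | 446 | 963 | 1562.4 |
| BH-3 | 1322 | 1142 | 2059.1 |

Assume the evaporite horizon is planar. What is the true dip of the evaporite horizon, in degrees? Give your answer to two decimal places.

Two edge vectors: BH-1→BH-2 = (-1023, 928, 207), BH-1→BH-3 = (-147, 1107, 703.7).
Normal n = (BH-1→BH-2) × (BH-1→BH-3) = (423884.6, 689456.1, -996045).
So ∂z/∂x = −n_x/n_z = 0.42557 and ∂z/∂y = −n_y/n_z = 0.69219.
Gradient magnitude |∇z| = √(a² + b²) = √(0.18111 + 0.47913) = 0.81255.
True dip = arctan(0.81255) = 39.10°, dipping toward SSW (azimuth ≈ 212°).

39.10°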